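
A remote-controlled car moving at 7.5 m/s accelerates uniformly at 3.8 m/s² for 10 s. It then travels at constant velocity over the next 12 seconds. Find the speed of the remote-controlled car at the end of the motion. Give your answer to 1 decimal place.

Phase 1 (accelerating): v₀ = 7.50 m/s, a = 3.8 m/s².
v = v₀ + at = 7.50 + (3.8)(10) = 45.5 m/s
Δx = v₀t + ½at² = 7.50·10 + 0.5·3.8·10² = 265 m

Phase 2 (constant speed): v₀ = 45.5 m/s, a = 0 m/s².
v = v₀ + at = 45.5 + (0)(12) = 45.5 m/s
Δx = v₀t + ½at² = 45.5·12 + 0.5·0·12² = 546 m
Final speed = 45.5 m/s

45.5 m/s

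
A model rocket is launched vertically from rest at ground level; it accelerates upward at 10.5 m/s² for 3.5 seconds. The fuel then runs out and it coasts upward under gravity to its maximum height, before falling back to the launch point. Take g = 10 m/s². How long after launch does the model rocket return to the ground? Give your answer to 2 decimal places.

Phase 1 (powered ascent): v₀ = 0 m/s, a = 10.5 m/s².
v = v₀ + at = 0 + (10.5)(3.5) = 36.8 m/s
Δx = v₀t + ½at² = 0·3.5 + 0.5·10.5·3.5² = 64.3 m

Phase 2 (coasting upward): v₀ = 36.8 m/s, a = -10 m/s².
v = v₀ + at → t = (0 − 36.8) / -10 = 3.67 s
v² = v₀² + 2aΔx → Δx = (0² − 36.8²)/(2·-10) = 67.5 m

Phase 3 (free fall): v₀ = 0 m/s, a = -10 m/s².
Falls 132 m from rest: t = √(2·132/10) = 5.13 s; v = g·t = 51.3 m/s.
Total time = 3.50 + 3.67 + 5.13 = 12.3 s

12.31 s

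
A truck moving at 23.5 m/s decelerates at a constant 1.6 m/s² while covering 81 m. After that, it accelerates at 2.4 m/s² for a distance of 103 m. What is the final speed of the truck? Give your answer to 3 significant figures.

28.1 m/s

Phase 1 (decelerating): v₀ = 23.5 m/s, a = -1.6 m/s².
v² = v₀² + 2aΔx = 23.5² + 2·-1.6·81 = 293 → v = 17.1 m/s
t = (v − v₀)/a = (17.1 − 23.5)/-1.6 = 3.99 s

Phase 2 (accelerating): v₀ = 17.1 m/s, a = 2.4 m/s².
v² = v₀² + 2aΔx = 17.1² + 2·2.4·103 = 787 → v = 28.1 m/s
t = (v − v₀)/a = (28.1 − 17.1)/2.4 = 4.56 s
Final speed = 28.1 m/s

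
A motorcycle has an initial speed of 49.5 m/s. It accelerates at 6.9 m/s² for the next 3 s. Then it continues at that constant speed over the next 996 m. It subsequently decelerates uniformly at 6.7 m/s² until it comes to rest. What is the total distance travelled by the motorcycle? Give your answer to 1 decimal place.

1543.3 m

Phase 1 (accelerating): v₀ = 49.5 m/s, a = 6.9 m/s².
v = v₀ + at = 49.5 + (6.9)(3) = 70.2 m/s
Δx = v₀t + ½at² = 49.5·3 + 0.5·6.9·3² = 180 m

Phase 2 (constant speed): v₀ = 70.2 m/s, a = 0 m/s².
Constant speed: t = d/v = 996/70.2 = 14.2 s

Phase 3 (decelerating): v₀ = 70.2 m/s, a = -6.7 m/s².
v = v₀ + at → t = (0 − 70.2) / -6.7 = 10.5 s
v² = v₀² + 2aΔx → Δx = (0² − 70.2²)/(2·-6.7) = 368 m
Total distance = 180 + 996 + 368 = 1540 m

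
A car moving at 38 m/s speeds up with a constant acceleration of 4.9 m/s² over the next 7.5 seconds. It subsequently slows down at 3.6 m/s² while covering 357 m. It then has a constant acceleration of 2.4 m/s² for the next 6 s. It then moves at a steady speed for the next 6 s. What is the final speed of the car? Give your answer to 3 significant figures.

69.3 m/s

Phase 1 (accelerating): v₀ = 38.0 m/s, a = 4.9 m/s².
v = v₀ + at = 38.0 + (4.9)(7.5) = 74.8 m/s
Δx = v₀t + ½at² = 38.0·7.5 + 0.5·4.9·7.5² = 423 m

Phase 2 (decelerating): v₀ = 74.8 m/s, a = -3.6 m/s².
v² = v₀² + 2aΔx = 74.8² + 2·-3.6·357 = 3020 → v = 54.9 m/s
t = (v − v₀)/a = (54.9 − 74.8)/-3.6 = 5.51 s

Phase 3 (accelerating): v₀ = 54.9 m/s, a = 2.4 m/s².
v = v₀ + at = 54.9 + (2.4)(6) = 69.3 m/s
Δx = v₀t + ½at² = 54.9·6 + 0.5·2.4·6² = 373 m

Phase 4 (constant speed): v₀ = 69.3 m/s, a = 0 m/s².
v = v₀ + at = 69.3 + (0)(6) = 69.3 m/s
Δx = v₀t + ½at² = 69.3·6 + 0.5·0·6² = 416 m
Final speed = 69.3 m/s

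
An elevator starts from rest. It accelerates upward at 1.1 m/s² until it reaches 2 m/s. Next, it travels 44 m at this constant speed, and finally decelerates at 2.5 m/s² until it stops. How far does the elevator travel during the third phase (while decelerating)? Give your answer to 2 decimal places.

Phase 1 (accelerating): v₀ = 0 m/s, a = 1.1 m/s².
v = v₀ + at → t = (2 − 0) / 1.1 = 1.82 s
v² = v₀² + 2aΔx → Δx = (2² − 0²)/(2·1.1) = 1.82 m

Phase 2 (constant speed): v₀ = 2.00 m/s, a = 0 m/s².
Constant speed: t = d/v = 44/2.00 = 22.0 s

Phase 3 (decelerating): v₀ = 2.00 m/s, a = -2.5 m/s².
v = v₀ + at → t = (0 − 2.00) / -2.5 = 0.800 s
v² = v₀² + 2aΔx → Δx = (0² − 2.00²)/(2·-2.5) = 0.800 m
Distance in phase 3 = 0.800 m

0.80 m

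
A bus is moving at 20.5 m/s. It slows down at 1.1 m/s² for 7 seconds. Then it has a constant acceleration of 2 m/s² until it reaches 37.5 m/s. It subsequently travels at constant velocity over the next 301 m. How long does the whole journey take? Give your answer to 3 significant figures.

27.4 s

Phase 1 (decelerating): v₀ = 20.5 m/s, a = -1.1 m/s².
v = v₀ + at = 20.5 + (-1.1)(7) = 12.8 m/s
Δx = v₀t + ½at² = 20.5·7 + 0.5·-1.1·7² = 117 m

Phase 2 (accelerating): v₀ = 12.8 m/s, a = 2 m/s².
v = v₀ + at → t = (37.5 − 12.8) / 2 = 12.4 s
v² = v₀² + 2aΔx → Δx = (37.5² − 12.8²)/(2·2) = 311 m

Phase 3 (constant speed): v₀ = 37.5 m/s, a = 0 m/s².
Constant speed: t = d/v = 301/37.5 = 8.03 s
Total time = 7.00 + 12.4 + 8.03 = 27.4 s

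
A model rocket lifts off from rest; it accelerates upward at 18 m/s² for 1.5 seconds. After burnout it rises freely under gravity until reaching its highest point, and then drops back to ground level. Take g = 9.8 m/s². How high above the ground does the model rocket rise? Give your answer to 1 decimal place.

57.4 m

Phase 1 (powered ascent): v₀ = 0 m/s, a = 18 m/s².
v = v₀ + at = 0 + (18)(1.5) = 27.0 m/s
Δx = v₀t + ½at² = 0·1.5 + 0.5·18·1.5² = 20.2 m

Phase 2 (coasting upward): v₀ = 27.0 m/s, a = -9.8 m/s².
v = v₀ + at → t = (0 − 27.0) / -9.8 = 2.76 s
v² = v₀² + 2aΔx → Δx = (0² − 27.0²)/(2·-9.8) = 37.2 m
Maximum height = 20.2 + 37.2 = 57.4 m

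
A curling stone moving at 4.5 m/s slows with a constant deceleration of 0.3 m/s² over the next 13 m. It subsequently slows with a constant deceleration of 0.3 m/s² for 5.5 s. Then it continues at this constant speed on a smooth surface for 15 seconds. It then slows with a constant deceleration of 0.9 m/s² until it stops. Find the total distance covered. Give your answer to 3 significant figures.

58.0 m

Phase 1 (decelerating): v₀ = 4.50 m/s, a = -0.3 m/s².
v² = v₀² + 2aΔx = 4.50² + 2·-0.3·13 = 12.4 → v = 3.53 m/s
t = (v − v₀)/a = (3.53 − 4.50)/-0.3 = 3.24 s

Phase 2 (decelerating): v₀ = 3.53 m/s, a = -0.3 m/s².
v = v₀ + at = 3.53 + (-0.3)(5.5) = 1.88 m/s
Δx = v₀t + ½at² = 3.53·5.5 + 0.5·-0.3·5.5² = 14.9 m

Phase 3 (constant speed): v₀ = 1.88 m/s, a = 0 m/s².
v = v₀ + at = 1.88 + (0)(15) = 1.88 m/s
Δx = v₀t + ½at² = 1.88·15 + 0.5·0·15² = 28.2 m

Phase 4 (decelerating): v₀ = 1.88 m/s, a = -0.9 m/s².
v = v₀ + at → t = (0 − 1.88) / -0.9 = 2.09 s
v² = v₀² + 2aΔx → Δx = (0² − 1.88²)/(2·-0.9) = 1.96 m
Total distance = 13.0 + 14.9 + 28.2 + 1.96 = 58.0 m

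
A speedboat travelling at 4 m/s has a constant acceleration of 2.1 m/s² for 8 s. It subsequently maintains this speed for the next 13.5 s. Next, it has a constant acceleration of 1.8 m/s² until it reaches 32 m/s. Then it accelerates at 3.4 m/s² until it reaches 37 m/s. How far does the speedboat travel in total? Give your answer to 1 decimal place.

595.0 m

Phase 1 (accelerating): v₀ = 4.00 m/s, a = 2.1 m/s².
v = v₀ + at = 4.00 + (2.1)(8) = 20.8 m/s
Δx = v₀t + ½at² = 4.00·8 + 0.5·2.1·8² = 99.2 m

Phase 2 (constant speed): v₀ = 20.8 m/s, a = 0 m/s².
v = v₀ + at = 20.8 + (0)(13.5) = 20.8 m/s
Δx = v₀t + ½at² = 20.8·13.5 + 0.5·0·13.5² = 281 m

Phase 3 (accelerating): v₀ = 20.8 m/s, a = 1.8 m/s².
v = v₀ + at → t = (32 − 20.8) / 1.8 = 6.22 s
v² = v₀² + 2aΔx → Δx = (32² − 20.8²)/(2·1.8) = 164 m

Phase 4 (accelerating): v₀ = 32.0 m/s, a = 3.4 m/s².
v = v₀ + at → t = (37 − 32.0) / 3.4 = 1.47 s
v² = v₀² + 2aΔx → Δx = (37² − 32.0²)/(2·3.4) = 50.7 m
Total distance = 99.2 + 281 + 164 + 50.7 = 595 m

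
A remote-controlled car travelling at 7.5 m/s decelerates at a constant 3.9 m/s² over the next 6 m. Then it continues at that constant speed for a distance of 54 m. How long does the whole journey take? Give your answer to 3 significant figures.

18.7 s

Phase 1 (decelerating): v₀ = 7.50 m/s, a = -3.9 m/s².
v² = v₀² + 2aΔx = 7.50² + 2·-3.9·6 = 9.45 → v = 3.07 m/s
t = (v − v₀)/a = (3.07 − 7.50)/-3.9 = 1.13 s

Phase 2 (constant speed): v₀ = 3.07 m/s, a = 0 m/s².
Constant speed: t = d/v = 54/3.07 = 17.6 s
Total time = 1.13 + 17.6 = 18.7 s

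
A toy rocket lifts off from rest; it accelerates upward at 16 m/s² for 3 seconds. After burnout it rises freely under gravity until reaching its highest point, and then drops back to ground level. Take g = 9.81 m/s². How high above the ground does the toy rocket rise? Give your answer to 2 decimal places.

189.43 m

Phase 1 (powered ascent): v₀ = 0 m/s, a = 16 m/s².
v = v₀ + at = 0 + (16)(3) = 48.0 m/s
Δx = v₀t + ½at² = 0·3 + 0.5·16·3² = 72.0 m

Phase 2 (coasting upward): v₀ = 48.0 m/s, a = -9.81 m/s².
v = v₀ + at → t = (0 − 48.0) / -9.81 = 4.89 s
v² = v₀² + 2aΔx → Δx = (0² − 48.0²)/(2·-9.81) = 117 m
Maximum height = 72.0 + 117 = 189 m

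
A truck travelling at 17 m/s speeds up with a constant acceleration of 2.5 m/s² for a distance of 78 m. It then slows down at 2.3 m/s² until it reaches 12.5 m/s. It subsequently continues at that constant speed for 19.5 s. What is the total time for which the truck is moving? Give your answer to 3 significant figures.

29.0 s

Phase 1 (accelerating): v₀ = 17.0 m/s, a = 2.5 m/s².
v² = v₀² + 2aΔx = 17.0² + 2·2.5·78 = 679 → v = 26.1 m/s
t = (v − v₀)/a = (26.1 − 17.0)/2.5 = 3.62 s

Phase 2 (decelerating): v₀ = 26.1 m/s, a = -2.3 m/s².
v = v₀ + at → t = (12.5 − 26.1) / -2.3 = 5.89 s
v² = v₀² + 2aΔx → Δx = (12.5² − 26.1²)/(2·-2.3) = 114 m

Phase 3 (constant speed): v₀ = 12.5 m/s, a = 0 m/s².
v = v₀ + at = 12.5 + (0)(19.5) = 12.5 m/s
Δx = v₀t + ½at² = 12.5·19.5 + 0.5·0·19.5² = 244 m
Total time = 3.62 + 5.89 + 19.5 = 29.0 s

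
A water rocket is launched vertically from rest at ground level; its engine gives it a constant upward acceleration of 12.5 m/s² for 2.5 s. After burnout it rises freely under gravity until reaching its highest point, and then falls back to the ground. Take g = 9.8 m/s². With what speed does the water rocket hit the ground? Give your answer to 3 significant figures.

41.7 m/s

Phase 1 (powered ascent): v₀ = 0 m/s, a = 12.5 m/s².
v = v₀ + at = 0 + (12.5)(2.5) = 31.2 m/s
Δx = v₀t + ½at² = 0·2.5 + 0.5·12.5·2.5² = 39.1 m

Phase 2 (coasting upward): v₀ = 31.2 m/s, a = -9.8 m/s².
v = v₀ + at → t = (0 − 31.2) / -9.8 = 3.19 s
v² = v₀² + 2aΔx → Δx = (0² − 31.2²)/(2·-9.8) = 49.8 m

Phase 3 (free fall): v₀ = 0 m/s, a = -9.8 m/s².
Falls 88.9 m from rest: t = √(2·88.9/9.8) = 4.26 s; v = g·t = 41.7 m/s.
Impact speed = 41.7 m/s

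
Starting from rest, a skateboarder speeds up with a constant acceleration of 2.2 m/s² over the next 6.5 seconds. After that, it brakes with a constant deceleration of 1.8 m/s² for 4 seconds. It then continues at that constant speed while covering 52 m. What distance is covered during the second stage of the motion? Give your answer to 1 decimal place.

Phase 1 (accelerating): v₀ = 0 m/s, a = 2.2 m/s².
v = v₀ + at = 0 + (2.2)(6.5) = 14.3 m/s
Δx = v₀t + ½at² = 0·6.5 + 0.5·2.2·6.5² = 46.5 m

Phase 2 (decelerating): v₀ = 14.3 m/s, a = -1.8 m/s².
v = v₀ + at = 14.3 + (-1.8)(4) = 7.10 m/s
Δx = v₀t + ½at² = 14.3·4 + 0.5·-1.8·4² = 42.8 m
Distance in phase 2 = 42.8 m

42.8 m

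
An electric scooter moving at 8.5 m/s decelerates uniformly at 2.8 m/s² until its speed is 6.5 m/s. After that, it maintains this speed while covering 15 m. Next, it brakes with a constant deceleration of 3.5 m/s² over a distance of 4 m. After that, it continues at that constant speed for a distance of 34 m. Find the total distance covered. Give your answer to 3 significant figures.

58.4 m

Phase 1 (decelerating): v₀ = 8.50 m/s, a = -2.8 m/s².
v = v₀ + at → t = (6.5 − 8.50) / -2.8 = 0.714 s
v² = v₀² + 2aΔx → Δx = (6.5² − 8.50²)/(2·-2.8) = 5.36 m

Phase 2 (constant speed): v₀ = 6.50 m/s, a = 0 m/s².
Constant speed: t = d/v = 15/6.50 = 2.31 s

Phase 3 (decelerating): v₀ = 6.50 m/s, a = -3.5 m/s².
v² = v₀² + 2aΔx = 6.50² + 2·-3.5·4 = 14.2 → v = 3.77 m/s
t = (v − v₀)/a = (3.77 − 6.50)/-3.5 = 0.779 s

Phase 4 (constant speed): v₀ = 3.77 m/s, a = 0 m/s².
Constant speed: t = d/v = 34/3.77 = 9.01 s
Total distance = 5.36 + 15.0 + 4.00 + 34.0 = 58.4 m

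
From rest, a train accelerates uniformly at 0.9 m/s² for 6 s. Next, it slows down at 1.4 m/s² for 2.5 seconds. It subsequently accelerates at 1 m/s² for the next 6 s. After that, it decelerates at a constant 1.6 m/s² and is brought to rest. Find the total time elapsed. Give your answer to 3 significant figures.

19.4 s

Phase 1 (accelerating): v₀ = 0 m/s, a = 0.9 m/s².
v = v₀ + at = 0 + (0.9)(6) = 5.40 m/s
Δx = v₀t + ½at² = 0·6 + 0.5·0.9·6² = 16.2 m

Phase 2 (decelerating): v₀ = 5.40 m/s, a = -1.4 m/s².
v = v₀ + at = 5.40 + (-1.4)(2.5) = 1.90 m/s
Δx = v₀t + ½at² = 5.40·2.5 + 0.5·-1.4·2.5² = 9.12 m

Phase 3 (accelerating): v₀ = 1.90 m/s, a = 1 m/s².
v = v₀ + at = 1.90 + (1)(6) = 7.90 m/s
Δx = v₀t + ½at² = 1.90·6 + 0.5·1·6² = 29.4 m

Phase 4 (decelerating): v₀ = 7.90 m/s, a = -1.6 m/s².
v = v₀ + at → t = (0 − 7.90) / -1.6 = 4.94 s
v² = v₀² + 2aΔx → Δx = (0² − 7.90²)/(2·-1.6) = 19.5 m
Total time = 6.00 + 2.50 + 6.00 + 4.94 = 19.4 s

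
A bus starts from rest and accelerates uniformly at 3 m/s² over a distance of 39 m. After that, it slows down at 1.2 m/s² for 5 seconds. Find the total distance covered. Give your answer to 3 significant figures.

Phase 1 (accelerating): v₀ = 0 m/s, a = 3 m/s².
v² = v₀² + 2aΔx = 0² + 2·3·39 = 234 → v = 15.3 m/s
t = (v − v₀)/a = (15.3 − 0)/3 = 5.10 s

Phase 2 (decelerating): v₀ = 15.3 m/s, a = -1.2 m/s².
v = v₀ + at = 15.3 + (-1.2)(5) = 9.30 m/s
Δx = v₀t + ½at² = 15.3·5 + 0.5·-1.2·5² = 61.5 m
Total distance = 39.0 + 61.5 = 100 m

100 m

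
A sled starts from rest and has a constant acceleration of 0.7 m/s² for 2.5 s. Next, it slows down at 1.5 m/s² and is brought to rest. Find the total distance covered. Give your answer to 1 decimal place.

Phase 1 (accelerating): v₀ = 0 m/s, a = 0.7 m/s².
v = v₀ + at = 0 + (0.7)(2.5) = 1.75 m/s
Δx = v₀t + ½at² = 0·2.5 + 0.5·0.7·2.5² = 2.19 m

Phase 2 (decelerating): v₀ = 1.75 m/s, a = -1.5 m/s².
v = v₀ + at → t = (0 − 1.75) / -1.5 = 1.17 s
v² = v₀² + 2aΔx → Δx = (0² − 1.75²)/(2·-1.5) = 1.02 m
Total distance = 2.19 + 1.02 = 3.21 m

3.2 m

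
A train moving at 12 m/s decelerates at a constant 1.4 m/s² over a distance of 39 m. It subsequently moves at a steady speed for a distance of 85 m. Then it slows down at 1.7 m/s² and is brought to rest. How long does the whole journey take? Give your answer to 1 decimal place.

22.2 s

Phase 1 (decelerating): v₀ = 12.0 m/s, a = -1.4 m/s².
v² = v₀² + 2aΔx = 12.0² + 2·-1.4·39 = 34.8 → v = 5.90 m/s
t = (v − v₀)/a = (5.90 − 12.0)/-1.4 = 4.36 s

Phase 2 (constant speed): v₀ = 5.90 m/s, a = 0 m/s².
Constant speed: t = d/v = 85/5.90 = 14.4 s

Phase 3 (decelerating): v₀ = 5.90 m/s, a = -1.7 m/s².
v = v₀ + at → t = (0 − 5.90) / -1.7 = 3.47 s
v² = v₀² + 2aΔx → Δx = (0² − 5.90²)/(2·-1.7) = 10.2 m
Total time = 4.36 + 14.4 + 3.47 = 22.2 s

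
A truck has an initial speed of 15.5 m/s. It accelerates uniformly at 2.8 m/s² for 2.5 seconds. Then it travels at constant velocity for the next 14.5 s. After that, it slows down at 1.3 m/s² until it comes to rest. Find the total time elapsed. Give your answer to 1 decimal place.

Phase 1 (accelerating): v₀ = 15.5 m/s, a = 2.8 m/s².
v = v₀ + at = 15.5 + (2.8)(2.5) = 22.5 m/s
Δx = v₀t + ½at² = 15.5·2.5 + 0.5·2.8·2.5² = 47.5 m

Phase 2 (constant speed): v₀ = 22.5 m/s, a = 0 m/s².
v = v₀ + at = 22.5 + (0)(14.5) = 22.5 m/s
Δx = v₀t + ½at² = 22.5·14.5 + 0.5·0·14.5² = 326 m

Phase 3 (decelerating): v₀ = 22.5 m/s, a = -1.3 m/s².
v = v₀ + at → t = (0 − 22.5) / -1.3 = 17.3 s
v² = v₀² + 2aΔx → Δx = (0² − 22.5²)/(2·-1.3) = 195 m
Total time = 2.50 + 14.5 + 17.3 = 34.3 s

34.3 s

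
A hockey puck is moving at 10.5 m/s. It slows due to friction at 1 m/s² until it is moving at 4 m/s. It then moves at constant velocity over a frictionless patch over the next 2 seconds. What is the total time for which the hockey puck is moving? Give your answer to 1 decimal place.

8.5 s

Phase 1 (decelerating): v₀ = 10.5 m/s, a = -1 m/s².
v = v₀ + at → t = (4 − 10.5) / -1 = 6.50 s
v² = v₀² + 2aΔx → Δx = (4² − 10.5²)/(2·-1) = 47.1 m

Phase 2 (constant speed): v₀ = 4.00 m/s, a = 0 m/s².
v = v₀ + at = 4.00 + (0)(2) = 4.00 m/s
Δx = v₀t + ½at² = 4.00·2 + 0.5·0·2² = 8.00 m
Total time = 6.50 + 2.00 = 8.50 s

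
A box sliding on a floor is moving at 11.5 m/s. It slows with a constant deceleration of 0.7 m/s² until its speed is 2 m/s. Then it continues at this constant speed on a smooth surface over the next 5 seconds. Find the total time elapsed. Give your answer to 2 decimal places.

18.57 s

Phase 1 (decelerating): v₀ = 11.5 m/s, a = -0.7 m/s².
v = v₀ + at → t = (2 − 11.5) / -0.7 = 13.6 s
v² = v₀² + 2aΔx → Δx = (2² − 11.5²)/(2·-0.7) = 91.6 m

Phase 2 (constant speed): v₀ = 2.00 m/s, a = 0 m/s².
v = v₀ + at = 2.00 + (0)(5) = 2.00 m/s
Δx = v₀t + ½at² = 2.00·5 + 0.5·0·5² = 10.0 m
Total time = 13.6 + 5.00 = 18.6 s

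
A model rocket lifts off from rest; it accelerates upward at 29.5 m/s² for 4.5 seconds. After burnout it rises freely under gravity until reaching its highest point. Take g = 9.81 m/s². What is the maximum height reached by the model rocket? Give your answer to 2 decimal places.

Phase 1 (powered ascent): v₀ = 0 m/s, a = 29.5 m/s².
v = v₀ + at = 0 + (29.5)(4.5) = 133 m/s
Δx = v₀t + ½at² = 0·4.5 + 0.5·29.5·4.5² = 299 m

Phase 2 (coasting upward): v₀ = 133 m/s, a = -9.81 m/s².
v = v₀ + at → t = (0 − 133) / -9.81 = 13.5 s
v² = v₀² + 2aΔx → Δx = (0² − 133²)/(2·-9.81) = 898 m
Maximum height = 299 + 898 = 1200 m

1196.88 m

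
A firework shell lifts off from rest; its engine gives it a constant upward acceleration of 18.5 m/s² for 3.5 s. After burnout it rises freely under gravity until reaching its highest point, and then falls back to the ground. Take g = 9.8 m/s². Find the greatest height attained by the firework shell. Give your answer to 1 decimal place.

327.2 m

Phase 1 (powered ascent): v₀ = 0 m/s, a = 18.5 m/s².
v = v₀ + at = 0 + (18.5)(3.5) = 64.8 m/s
Δx = v₀t + ½at² = 0·3.5 + 0.5·18.5·3.5² = 113 m

Phase 2 (coasting upward): v₀ = 64.8 m/s, a = -9.8 m/s².
v = v₀ + at → t = (0 − 64.8) / -9.8 = 6.61 s
v² = v₀² + 2aΔx → Δx = (0² − 64.8²)/(2·-9.8) = 214 m
Maximum height = 113 + 214 = 327 m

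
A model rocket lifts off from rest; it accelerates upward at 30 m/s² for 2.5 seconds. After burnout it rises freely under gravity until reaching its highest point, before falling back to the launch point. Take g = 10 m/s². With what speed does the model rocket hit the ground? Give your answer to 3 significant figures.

86.6 m/s

Phase 1 (powered ascent): v₀ = 0 m/s, a = 30 m/s².
v = v₀ + at = 0 + (30)(2.5) = 75.0 m/s
Δx = v₀t + ½at² = 0·2.5 + 0.5·30·2.5² = 93.8 m

Phase 2 (coasting upward): v₀ = 75.0 m/s, a = -10 m/s².
v = v₀ + at → t = (0 − 75.0) / -10 = 7.50 s
v² = v₀² + 2aΔx → Δx = (0² − 75.0²)/(2·-10) = 281 m

Phase 3 (free fall): v₀ = 0 m/s, a = -10 m/s².
Falls 375 m from rest: t = √(2·375/10) = 8.66 s; v = g·t = 86.6 m/s.
Impact speed = 86.6 m/s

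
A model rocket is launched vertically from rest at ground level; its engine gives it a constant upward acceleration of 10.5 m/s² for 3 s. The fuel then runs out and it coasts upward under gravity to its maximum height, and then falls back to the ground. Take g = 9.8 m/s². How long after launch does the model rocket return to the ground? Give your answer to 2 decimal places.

Phase 1 (powered ascent): v₀ = 0 m/s, a = 10.5 m/s².
v = v₀ + at = 0 + (10.5)(3) = 31.5 m/s
Δx = v₀t + ½at² = 0·3 + 0.5·10.5·3² = 47.2 m

Phase 2 (coasting upward): v₀ = 31.5 m/s, a = -9.8 m/s².
v = v₀ + at → t = (0 − 31.5) / -9.8 = 3.21 s
v² = v₀² + 2aΔx → Δx = (0² − 31.5²)/(2·-9.8) = 50.6 m

Phase 3 (free fall): v₀ = 0 m/s, a = -9.8 m/s².
Falls 97.9 m from rest: t = √(2·97.9/9.8) = 4.47 s; v = g·t = 43.8 m/s.
Total time = 3.00 + 3.21 + 4.47 = 10.7 s

10.68 s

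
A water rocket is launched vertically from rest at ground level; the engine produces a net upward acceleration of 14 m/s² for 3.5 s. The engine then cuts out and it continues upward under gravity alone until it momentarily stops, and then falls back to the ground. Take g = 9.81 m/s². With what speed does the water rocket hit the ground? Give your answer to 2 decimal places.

Phase 1 (powered ascent): v₀ = 0 m/s, a = 14 m/s².
v = v₀ + at = 0 + (14)(3.5) = 49.0 m/s
Δx = v₀t + ½at² = 0·3.5 + 0.5·14·3.5² = 85.8 m

Phase 2 (coasting upward): v₀ = 49.0 m/s, a = -9.81 m/s².
v = v₀ + at → t = (0 − 49.0) / -9.81 = 4.99 s
v² = v₀² + 2aΔx → Δx = (0² − 49.0²)/(2·-9.81) = 122 m

Phase 3 (free fall): v₀ = 0 m/s, a = -9.81 m/s².
Falls 208 m from rest: t = √(2·208/9.81) = 6.51 s; v = g·t = 63.9 m/s.
Impact speed = 63.9 m/s

63.90 m/s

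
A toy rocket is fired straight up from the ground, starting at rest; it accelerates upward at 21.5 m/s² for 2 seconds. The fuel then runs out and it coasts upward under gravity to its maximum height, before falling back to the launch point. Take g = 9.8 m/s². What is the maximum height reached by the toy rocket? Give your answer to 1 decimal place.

Phase 1 (powered ascent): v₀ = 0 m/s, a = 21.5 m/s².
v = v₀ + at = 0 + (21.5)(2) = 43.0 m/s
Δx = v₀t + ½at² = 0·2 + 0.5·21.5·2² = 43.0 m

Phase 2 (coasting upward): v₀ = 43.0 m/s, a = -9.8 m/s².
v = v₀ + at → t = (0 − 43.0) / -9.8 = 4.39 s
v² = v₀² + 2aΔx → Δx = (0² − 43.0²)/(2·-9.8) = 94.3 m
Maximum height = 43.0 + 94.3 = 137 m

137.3 m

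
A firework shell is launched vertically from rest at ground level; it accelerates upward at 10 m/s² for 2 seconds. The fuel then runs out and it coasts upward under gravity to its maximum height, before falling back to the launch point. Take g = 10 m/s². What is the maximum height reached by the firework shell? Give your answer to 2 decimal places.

Phase 1 (powered ascent): v₀ = 0 m/s, a = 10 m/s².
v = v₀ + at = 0 + (10)(2) = 20.0 m/s
Δx = v₀t + ½at² = 0·2 + 0.5·10·2² = 20.0 m

Phase 2 (coasting upward): v₀ = 20.0 m/s, a = -10 m/s².
v = v₀ + at → t = (0 − 20.0) / -10 = 2.00 s
v² = v₀² + 2aΔx → Δx = (0² − 20.0²)/(2·-10) = 20.0 m
Maximum height = 20.0 + 20.0 = 40.0 m

40.00 m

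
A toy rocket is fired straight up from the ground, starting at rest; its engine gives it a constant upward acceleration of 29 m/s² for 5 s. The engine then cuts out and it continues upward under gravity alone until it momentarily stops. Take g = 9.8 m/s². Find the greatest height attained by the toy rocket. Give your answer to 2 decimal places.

Phase 1 (powered ascent): v₀ = 0 m/s, a = 29 m/s².
v = v₀ + at = 0 + (29)(5) = 145 m/s
Δx = v₀t + ½at² = 0·5 + 0.5·29·5² = 362 m

Phase 2 (coasting upward): v₀ = 145 m/s, a = -9.8 m/s².
v = v₀ + at → t = (0 − 145) / -9.8 = 14.8 s
v² = v₀² + 2aΔx → Δx = (0² − 145²)/(2·-9.8) = 1070 m
Maximum height = 362 + 1070 = 1440 m

1435.20 m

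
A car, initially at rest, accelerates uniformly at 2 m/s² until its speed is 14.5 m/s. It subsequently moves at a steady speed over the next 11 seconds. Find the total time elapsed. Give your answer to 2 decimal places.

18.25 s

Phase 1 (accelerating): v₀ = 0 m/s, a = 2 m/s².
v = v₀ + at → t = (14.5 − 0) / 2 = 7.25 s
v² = v₀² + 2aΔx → Δx = (14.5² − 0²)/(2·2) = 52.6 m

Phase 2 (constant speed): v₀ = 14.5 m/s, a = 0 m/s².
v = v₀ + at = 14.5 + (0)(11) = 14.5 m/s
Δx = v₀t + ½at² = 14.5·11 + 0.5·0·11² = 160 m
Total time = 7.25 + 11.0 = 18.2 s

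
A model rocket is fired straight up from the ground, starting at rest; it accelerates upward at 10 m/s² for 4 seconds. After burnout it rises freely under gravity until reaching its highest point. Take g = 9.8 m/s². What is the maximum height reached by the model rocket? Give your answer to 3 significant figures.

Phase 1 (powered ascent): v₀ = 0 m/s, a = 10 m/s².
v = v₀ + at = 0 + (10)(4) = 40.0 m/s
Δx = v₀t + ½at² = 0·4 + 0.5·10·4² = 80.0 m

Phase 2 (coasting upward): v₀ = 40.0 m/s, a = -9.8 m/s².
v = v₀ + at → t = (0 − 40.0) / -9.8 = 4.08 s
v² = v₀² + 2aΔx → Δx = (0² − 40.0²)/(2·-9.8) = 81.6 m
Maximum height = 80.0 + 81.6 = 162 m

162 m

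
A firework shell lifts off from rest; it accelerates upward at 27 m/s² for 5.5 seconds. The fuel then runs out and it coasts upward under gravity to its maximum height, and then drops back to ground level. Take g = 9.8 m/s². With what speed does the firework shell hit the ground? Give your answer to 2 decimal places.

Phase 1 (powered ascent): v₀ = 0 m/s, a = 27 m/s².
v = v₀ + at = 0 + (27)(5.5) = 148 m/s
Δx = v₀t + ½at² = 0·5.5 + 0.5·27·5.5² = 408 m

Phase 2 (coasting upward): v₀ = 148 m/s, a = -9.8 m/s².
v = v₀ + at → t = (0 − 148) / -9.8 = 15.2 s
v² = v₀² + 2aΔx → Δx = (0² − 148²)/(2·-9.8) = 1130 m

Phase 3 (free fall): v₀ = 0 m/s, a = -9.8 m/s².
Falls 1530 m from rest: t = √(2·1530/9.8) = 17.7 s; v = g·t = 173 m/s.
Impact speed = 173 m/s

173.37 m/s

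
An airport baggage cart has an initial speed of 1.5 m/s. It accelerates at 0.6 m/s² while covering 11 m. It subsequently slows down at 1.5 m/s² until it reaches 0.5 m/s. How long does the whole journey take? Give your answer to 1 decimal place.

Phase 1 (accelerating): v₀ = 1.50 m/s, a = 0.6 m/s².
v² = v₀² + 2aΔx = 1.50² + 2·0.6·11 = 15.4 → v = 3.93 m/s
t = (v − v₀)/a = (3.93 − 1.50)/0.6 = 4.05 s

Phase 2 (decelerating): v₀ = 3.93 m/s, a = -1.5 m/s².
v = v₀ + at → t = (0.5 − 3.93) / -1.5 = 2.29 s
v² = v₀² + 2aΔx → Δx = (0.5² − 3.93²)/(2·-1.5) = 5.07 m
Total time = 4.05 + 2.29 = 6.34 s

6.3 s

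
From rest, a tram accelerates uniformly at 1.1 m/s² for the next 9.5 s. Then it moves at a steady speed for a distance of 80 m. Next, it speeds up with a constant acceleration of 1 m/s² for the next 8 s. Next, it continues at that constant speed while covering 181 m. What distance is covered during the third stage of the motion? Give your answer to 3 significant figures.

116 m

Phase 1 (accelerating): v₀ = 0 m/s, a = 1.1 m/s².
v = v₀ + at = 0 + (1.1)(9.5) = 10.5 m/s
Δx = v₀t + ½at² = 0·9.5 + 0.5·1.1·9.5² = 49.6 m

Phase 2 (constant speed): v₀ = 10.5 m/s, a = 0 m/s².
Constant speed: t = d/v = 80/10.5 = 7.66 s

Phase 3 (accelerating): v₀ = 10.5 m/s, a = 1 m/s².
v = v₀ + at = 10.5 + (1)(8) = 18.5 m/s
Δx = v₀t + ½at² = 10.5·8 + 0.5·1·8² = 116 m
Distance in phase 3 = 116 m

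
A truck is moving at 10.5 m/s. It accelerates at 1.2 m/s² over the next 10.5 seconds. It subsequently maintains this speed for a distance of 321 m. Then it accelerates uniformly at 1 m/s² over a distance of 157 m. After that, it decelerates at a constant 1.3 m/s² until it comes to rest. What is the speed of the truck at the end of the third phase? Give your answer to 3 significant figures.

29.1 m/s

Phase 1 (accelerating): v₀ = 10.5 m/s, a = 1.2 m/s².
v = v₀ + at = 10.5 + (1.2)(10.5) = 23.1 m/s
Δx = v₀t + ½at² = 10.5·10.5 + 0.5·1.2·10.5² = 176 m

Phase 2 (constant speed): v₀ = 23.1 m/s, a = 0 m/s².
Constant speed: t = d/v = 321/23.1 = 13.9 s

Phase 3 (accelerating): v₀ = 23.1 m/s, a = 1 m/s².
v² = v₀² + 2aΔx = 23.1² + 2·1·157 = 848 → v = 29.1 m/s
t = (v − v₀)/a = (29.1 − 23.1)/1 = 6.01 s
Speed at end of phase 3 = 29.1 m/s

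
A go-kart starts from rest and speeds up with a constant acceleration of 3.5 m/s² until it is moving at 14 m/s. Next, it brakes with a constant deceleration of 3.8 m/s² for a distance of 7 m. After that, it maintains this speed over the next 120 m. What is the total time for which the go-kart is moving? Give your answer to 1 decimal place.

Phase 1 (accelerating): v₀ = 0 m/s, a = 3.5 m/s².
v = v₀ + at → t = (14 − 0) / 3.5 = 4.00 s
v² = v₀² + 2aΔx → Δx = (14² − 0²)/(2·3.5) = 28.0 m

Phase 2 (decelerating): v₀ = 14.0 m/s, a = -3.8 m/s².
v² = v₀² + 2aΔx = 14.0² + 2·-3.8·7 = 143 → v = 11.9 m/s
t = (v − v₀)/a = (11.9 − 14.0)/-3.8 = 0.540 s

Phase 3 (constant speed): v₀ = 11.9 m/s, a = 0 m/s².
Constant speed: t = d/v = 120/11.9 = 10.0 s
Total time = 4.00 + 0.540 + 10.0 = 14.6 s

14.6 s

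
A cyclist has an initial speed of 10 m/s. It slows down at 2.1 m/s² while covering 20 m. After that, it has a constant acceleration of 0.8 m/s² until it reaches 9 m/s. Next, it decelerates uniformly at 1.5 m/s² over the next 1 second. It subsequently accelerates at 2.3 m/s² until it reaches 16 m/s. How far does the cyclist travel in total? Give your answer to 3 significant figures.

112 m

Phase 1 (decelerating): v₀ = 10.0 m/s, a = -2.1 m/s².
v² = v₀² + 2aΔx = 10.0² + 2·-2.1·20 = 16.0 → v = 4.00 m/s
t = (v − v₀)/a = (4.00 − 10.0)/-2.1 = 2.86 s

Phase 2 (accelerating): v₀ = 4.00 m/s, a = 0.8 m/s².
v = v₀ + at → t = (9 − 4.00) / 0.8 = 6.25 s
v² = v₀² + 2aΔx → Δx = (9² − 4.00²)/(2·0.8) = 40.6 m

Phase 3 (decelerating): v₀ = 9.00 m/s, a = -1.5 m/s².
v = v₀ + at = 9.00 + (-1.5)(1) = 7.50 m/s
Δx = v₀t + ½at² = 9.00·1 + 0.5·-1.5·1² = 8.25 m

Phase 4 (accelerating): v₀ = 7.50 m/s, a = 2.3 m/s².
v = v₀ + at → t = (16 − 7.50) / 2.3 = 3.70 s
v² = v₀² + 2aΔx → Δx = (16² − 7.50²)/(2·2.3) = 43.4 m
Total distance = 20.0 + 40.6 + 8.25 + 43.4 = 112 m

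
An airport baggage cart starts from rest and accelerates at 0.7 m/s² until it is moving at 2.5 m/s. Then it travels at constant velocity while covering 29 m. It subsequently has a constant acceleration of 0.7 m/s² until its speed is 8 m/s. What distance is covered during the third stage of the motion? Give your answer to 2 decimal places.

41.25 m

Phase 1 (accelerating): v₀ = 0 m/s, a = 0.7 m/s².
v = v₀ + at → t = (2.5 − 0) / 0.7 = 3.57 s
v² = v₀² + 2aΔx → Δx = (2.5² − 0²)/(2·0.7) = 4.46 m

Phase 2 (constant speed): v₀ = 2.50 m/s, a = 0 m/s².
Constant speed: t = d/v = 29/2.50 = 11.6 s

Phase 3 (accelerating): v₀ = 2.50 m/s, a = 0.7 m/s².
v = v₀ + at → t = (8 − 2.50) / 0.7 = 7.86 s
v² = v₀² + 2aΔx → Δx = (8² − 2.50²)/(2·0.7) = 41.2 m
Distance in phase 3 = 41.2 m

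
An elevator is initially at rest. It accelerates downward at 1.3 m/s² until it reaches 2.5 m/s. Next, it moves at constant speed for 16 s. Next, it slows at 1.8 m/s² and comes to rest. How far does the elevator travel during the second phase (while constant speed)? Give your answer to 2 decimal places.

40.00 m

Phase 1 (accelerating): v₀ = 0 m/s, a = 1.3 m/s².
v = v₀ + at → t = (2.5 − 0) / 1.3 = 1.92 s
v² = v₀² + 2aΔx → Δx = (2.5² − 0²)/(2·1.3) = 2.40 m

Phase 2 (constant speed): v₀ = 2.50 m/s, a = 0 m/s².
v = v₀ + at = 2.50 + (0)(16) = 2.50 m/s
Δx = v₀t + ½at² = 2.50·16 + 0.5·0·16² = 40.0 m
Distance in phase 2 = 40.0 m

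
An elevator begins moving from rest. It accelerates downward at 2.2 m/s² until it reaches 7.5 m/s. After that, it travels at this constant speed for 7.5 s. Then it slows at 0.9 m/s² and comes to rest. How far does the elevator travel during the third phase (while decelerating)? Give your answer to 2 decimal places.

31.25 m

Phase 1 (accelerating): v₀ = 0 m/s, a = 2.2 m/s².
v = v₀ + at → t = (7.5 − 0) / 2.2 = 3.41 s
v² = v₀² + 2aΔx → Δx = (7.5² − 0²)/(2·2.2) = 12.8 m

Phase 2 (constant speed): v₀ = 7.50 m/s, a = 0 m/s².
v = v₀ + at = 7.50 + (0)(7.5) = 7.50 m/s
Δx = v₀t + ½at² = 7.50·7.5 + 0.5·0·7.5² = 56.2 m

Phase 3 (decelerating): v₀ = 7.50 m/s, a = -0.9 m/s².
v = v₀ + at → t = (0 − 7.50) / -0.9 = 8.33 s
v² = v₀² + 2aΔx → Δx = (0² − 7.50²)/(2·-0.9) = 31.2 m
Distance in phase 3 = 31.2 m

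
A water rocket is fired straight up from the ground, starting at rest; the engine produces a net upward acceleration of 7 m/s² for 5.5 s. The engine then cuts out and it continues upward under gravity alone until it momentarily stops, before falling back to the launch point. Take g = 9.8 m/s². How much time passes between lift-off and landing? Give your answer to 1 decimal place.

15.5 s

Phase 1 (powered ascent): v₀ = 0 m/s, a = 7 m/s².
v = v₀ + at = 0 + (7)(5.5) = 38.5 m/s
Δx = v₀t + ½at² = 0·5.5 + 0.5·7·5.5² = 106 m

Phase 2 (coasting upward): v₀ = 38.5 m/s, a = -9.8 m/s².
v = v₀ + at → t = (0 − 38.5) / -9.8 = 3.93 s
v² = v₀² + 2aΔx → Δx = (0² − 38.5²)/(2·-9.8) = 75.6 m

Phase 3 (free fall): v₀ = 0 m/s, a = -9.8 m/s².
Falls 182 m from rest: t = √(2·182/9.8) = 6.09 s; v = g·t = 59.6 m/s.
Total time = 5.50 + 3.93 + 6.09 = 15.5 s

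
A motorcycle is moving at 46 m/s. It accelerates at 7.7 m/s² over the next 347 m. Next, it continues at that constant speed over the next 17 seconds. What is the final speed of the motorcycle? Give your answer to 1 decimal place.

Phase 1 (accelerating): v₀ = 46.0 m/s, a = 7.7 m/s².
v² = v₀² + 2aΔx = 46.0² + 2·7.7·347 = 7460 → v = 86.4 m/s
t = (v − v₀)/a = (86.4 − 46.0)/7.7 = 5.24 s

Phase 2 (constant speed): v₀ = 86.4 m/s, a = 0 m/s².
v = v₀ + at = 86.4 + (0)(17) = 86.4 m/s
Δx = v₀t + ½at² = 86.4·17 + 0.5·0·17² = 1470 m
Final speed = 86.4 m/s

86.4 m/s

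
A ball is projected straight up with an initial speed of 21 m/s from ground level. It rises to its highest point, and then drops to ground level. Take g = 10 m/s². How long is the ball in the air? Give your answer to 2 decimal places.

Phase 1 (rising): v₀ = 21.0 m/s, a = -10 m/s².
v = v₀ + at → t = (0 − 21.0) / -10 = 2.10 s
v² = v₀² + 2aΔx → Δx = (0² − 21.0²)/(2·-10) = 22.1 m

Phase 2 (falling): v₀ = 0 m/s, a = -10 m/s².
Falls 22.1 m from rest: t = √(2·22.1/10) = 2.10 s; v = g·t = 21.0 m/s.
Total time = 2.10 + 2.10 = 4.20 s

4.20 s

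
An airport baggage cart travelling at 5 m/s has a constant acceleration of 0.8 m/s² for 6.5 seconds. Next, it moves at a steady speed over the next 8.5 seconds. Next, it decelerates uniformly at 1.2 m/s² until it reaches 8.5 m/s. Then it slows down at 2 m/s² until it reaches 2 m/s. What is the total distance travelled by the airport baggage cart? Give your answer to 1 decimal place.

166.4 m

Phase 1 (accelerating): v₀ = 5.00 m/s, a = 0.8 m/s².
v = v₀ + at = 5.00 + (0.8)(6.5) = 10.2 m/s
Δx = v₀t + ½at² = 5.00·6.5 + 0.5·0.8·6.5² = 49.4 m

Phase 2 (constant speed): v₀ = 10.2 m/s, a = 0 m/s².
v = v₀ + at = 10.2 + (0)(8.5) = 10.2 m/s
Δx = v₀t + ½at² = 10.2·8.5 + 0.5·0·8.5² = 86.7 m

Phase 3 (decelerating): v₀ = 10.2 m/s, a = -1.2 m/s².
v = v₀ + at → t = (8.5 − 10.2) / -1.2 = 1.42 s
v² = v₀² + 2aΔx → Δx = (8.5² − 10.2²)/(2·-1.2) = 13.2 m

Phase 4 (decelerating): v₀ = 8.50 m/s, a = -2 m/s².
v = v₀ + at → t = (2 − 8.50) / -2 = 3.25 s
v² = v₀² + 2aΔx → Δx = (2² − 8.50²)/(2·-2) = 17.1 m
Total distance = 49.4 + 86.7 + 13.2 + 17.1 = 166 m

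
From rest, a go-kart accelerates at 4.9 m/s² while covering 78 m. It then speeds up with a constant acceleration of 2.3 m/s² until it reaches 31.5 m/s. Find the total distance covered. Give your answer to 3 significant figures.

Phase 1 (accelerating): v₀ = 0 m/s, a = 4.9 m/s².
v² = v₀² + 2aΔx = 0² + 2·4.9·78 = 764 → v = 27.6 m/s
t = (v − v₀)/a = (27.6 − 0)/4.9 = 5.64 s

Phase 2 (accelerating): v₀ = 27.6 m/s, a = 2.3 m/s².
v = v₀ + at → t = (31.5 − 27.6) / 2.3 = 1.67 s
v² = v₀² + 2aΔx → Δx = (31.5² − 27.6²)/(2·2.3) = 49.5 m
Total distance = 78.0 + 49.5 = 128 m

128 m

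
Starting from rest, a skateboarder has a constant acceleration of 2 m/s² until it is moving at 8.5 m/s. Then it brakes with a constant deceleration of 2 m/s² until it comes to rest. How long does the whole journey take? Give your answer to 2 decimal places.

Phase 1 (accelerating): v₀ = 0 m/s, a = 2 m/s².
v = v₀ + at → t = (8.5 − 0) / 2 = 4.25 s
v² = v₀² + 2aΔx → Δx = (8.5² − 0²)/(2·2) = 18.1 m

Phase 2 (decelerating): v₀ = 8.50 m/s, a = -2 m/s².
v = v₀ + at → t = (0 − 8.50) / -2 = 4.25 s
v² = v₀² + 2aΔx → Δx = (0² − 8.50²)/(2·-2) = 18.1 m
Total time = 4.25 + 4.25 = 8.50 s

8.50 s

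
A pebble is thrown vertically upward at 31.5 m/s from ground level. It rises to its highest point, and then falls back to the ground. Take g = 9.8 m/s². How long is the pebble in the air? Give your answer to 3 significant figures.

6.43 s

Phase 1 (rising): v₀ = 31.5 m/s, a = -9.8 m/s².
v = v₀ + at → t = (0 − 31.5) / -9.8 = 3.21 s
v² = v₀² + 2aΔx → Δx = (0² − 31.5²)/(2·-9.8) = 50.6 m

Phase 2 (falling): v₀ = 0 m/s, a = -9.8 m/s².
Falls 50.6 m from rest: t = √(2·50.6/9.8) = 3.21 s; v = g·t = 31.5 m/s.
Total time = 3.21 + 3.21 = 6.43 s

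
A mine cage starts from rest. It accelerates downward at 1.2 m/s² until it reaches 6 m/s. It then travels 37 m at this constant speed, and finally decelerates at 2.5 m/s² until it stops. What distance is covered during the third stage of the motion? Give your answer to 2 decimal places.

7.20 m

Phase 1 (accelerating): v₀ = 0 m/s, a = 1.2 m/s².
v = v₀ + at → t = (6 − 0) / 1.2 = 5.00 s
v² = v₀² + 2aΔx → Δx = (6² − 0²)/(2·1.2) = 15.0 m

Phase 2 (constant speed): v₀ = 6.00 m/s, a = 0 m/s².
Constant speed: t = d/v = 37/6.00 = 6.17 s

Phase 3 (decelerating): v₀ = 6.00 m/s, a = -2.5 m/s².
v = v₀ + at → t = (0 − 6.00) / -2.5 = 2.40 s
v² = v₀² + 2aΔx → Δx = (0² − 6.00²)/(2·-2.5) = 7.20 m
Distance in phase 3 = 7.20 m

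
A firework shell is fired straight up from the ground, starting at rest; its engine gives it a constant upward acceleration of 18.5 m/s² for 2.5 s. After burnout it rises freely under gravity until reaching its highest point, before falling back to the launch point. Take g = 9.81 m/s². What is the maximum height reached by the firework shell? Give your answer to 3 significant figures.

167 m

Phase 1 (powered ascent): v₀ = 0 m/s, a = 18.5 m/s².
v = v₀ + at = 0 + (18.5)(2.5) = 46.2 m/s
Δx = v₀t + ½at² = 0·2.5 + 0.5·18.5·2.5² = 57.8 m

Phase 2 (coasting upward): v₀ = 46.2 m/s, a = -9.81 m/s².
v = v₀ + at → t = (0 − 46.2) / -9.81 = 4.71 s
v² = v₀² + 2aΔx → Δx = (0² − 46.2²)/(2·-9.81) = 109 m
Maximum height = 57.8 + 109 = 167 m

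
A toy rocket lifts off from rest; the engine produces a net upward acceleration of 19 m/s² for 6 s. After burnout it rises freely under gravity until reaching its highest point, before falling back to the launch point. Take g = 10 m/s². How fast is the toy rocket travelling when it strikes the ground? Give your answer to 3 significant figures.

141 m/s

Phase 1 (powered ascent): v₀ = 0 m/s, a = 19 m/s².
v = v₀ + at = 0 + (19)(6) = 114 m/s
Δx = v₀t + ½at² = 0·6 + 0.5·19·6² = 342 m

Phase 2 (coasting upward): v₀ = 114 m/s, a = -10 m/s².
v = v₀ + at → t = (0 − 114) / -10 = 11.4 s
v² = v₀² + 2aΔx → Δx = (0² − 114²)/(2·-10) = 650 m

Phase 3 (free fall): v₀ = 0 m/s, a = -10 m/s².
Falls 992 m from rest: t = √(2·992/10) = 14.1 s; v = g·t = 141 m/s.
Impact speed = 141 m/s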